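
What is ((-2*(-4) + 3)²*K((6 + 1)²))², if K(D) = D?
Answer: 35153041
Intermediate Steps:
((-2*(-4) + 3)²*K((6 + 1)²))² = ((-2*(-4) + 3)²*(6 + 1)²)² = ((8 + 3)²*7²)² = (11²*49)² = (121*49)² = 5929² = 35153041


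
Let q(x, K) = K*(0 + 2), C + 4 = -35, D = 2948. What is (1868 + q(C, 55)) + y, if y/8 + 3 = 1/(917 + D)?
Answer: 7552218/3865 ≈ 1954.0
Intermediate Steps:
C = -39 (C = -4 - 35 = -39)
q(x, K) = 2*K (q(x, K) = K*2 = 2*K)
y = -92752/3865 (y = -24 + 8/(917 + 2948) = -24 + 8/3865 = -92752/3865 ≈ -23.998)
(1868 + q(C, 55)) + y = (1868 + 2*55) - 92752/3865 = (1868 + 110) - 92752/3865 = 1978 - 92752/3865 = 7552218/3865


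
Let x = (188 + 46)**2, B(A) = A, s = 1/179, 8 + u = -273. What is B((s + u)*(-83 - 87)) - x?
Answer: -1250664/179 ≈ -6987.0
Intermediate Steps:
u = -281 (u = -8 - 273 = -281)
s = 1/179 ≈ 0.0055866
x = 54756 (x = 234**2 = 54756)
B((s + u)*(-83 - 87)) - x = (1/179 - 281)*(-83 - 87) - 1*54756 = -50298/179*(-170) - 54756 = 8550660/179 - 54756 = -1250664/179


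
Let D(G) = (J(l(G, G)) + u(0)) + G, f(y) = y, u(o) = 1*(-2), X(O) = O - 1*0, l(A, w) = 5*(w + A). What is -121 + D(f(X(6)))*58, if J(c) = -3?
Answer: -63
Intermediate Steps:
l(A, w) = 5*A + 5*w (l(A, w) = 5*(A + w) = 5*A + 5*w)
X(O) = O (X(O) = O + 0 = O)
u(o) = -2
D(G) = -5 + G (D(G) = (-3 - 2) + G = -5 + G)
-121 + D(f(X(6)))*58 = -121 + (-5 + 6)*58 = -121 + 1*58 = -121 + 58 = -63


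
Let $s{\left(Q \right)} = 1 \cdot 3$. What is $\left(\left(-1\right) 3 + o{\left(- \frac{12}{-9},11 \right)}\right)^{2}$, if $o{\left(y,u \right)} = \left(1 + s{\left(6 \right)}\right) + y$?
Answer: $\frac{49}{9} \approx 5.4444$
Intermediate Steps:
$s{\left(Q \right)} = 3$
$o{\left(y,u \right)} = 4 + y$ ($o{\left(y,u \right)} = \left(1 + 3\right) + y = 4 + y$)
$\left(\left(-1\right) 3 + o{\left(- \frac{12}{-9},11 \right)}\right)^{2} = \left(\left(-1\right) 3 + \left(4 - \frac{12}{-9}\right)\right)^{2} = \left(-3 + \left(4 - - \frac{4}{3}\right)\right)^{2} = \left(-3 + \left(4 + \frac{4}{3}\right)\right)^{2} = \left(-3 + \frac{16}{3}\right)^{2} = \left(\frac{7}{3}\right)^{2} = \frac{49}{9}$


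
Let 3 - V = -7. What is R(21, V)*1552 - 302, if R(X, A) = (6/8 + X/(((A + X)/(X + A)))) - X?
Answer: 862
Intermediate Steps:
V = 10 (V = 3 - 1*(-7) = 3 + 7 = 10)
R(X, A) = ¾ (R(X, A) = (6*(⅛) + X/(((A + X)/(A + X)))) - X = (¾ + X/1) - X = (¾ + X*1) - X = (¾ + X) - X = ¾)
R(21, V)*1552 - 302 = (¾)*1552 - 302 = 1164 - 302 = 862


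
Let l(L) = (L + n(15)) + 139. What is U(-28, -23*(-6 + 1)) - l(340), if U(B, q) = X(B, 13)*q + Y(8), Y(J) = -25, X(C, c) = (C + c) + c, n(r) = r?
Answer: -749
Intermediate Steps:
X(C, c) = C + 2*c
l(L) = 154 + L (l(L) = (L + 15) + 139 = (15 + L) + 139 = 154 + L)
U(B, q) = -25 + q*(26 + B) (U(B, q) = (B + 2*13)*q - 25 = (B + 26)*q - 25 = (26 + B)*q - 25 = q*(26 + B) - 25 = -25 + q*(26 + B))
U(-28, -23*(-6 + 1)) - l(340) = (-25 + (-23*(-6 + 1))*(26 - 28)) - (154 + 340) = (-25 - 23*(-5)*(-2)) - 1*494 = (-25 + 115*(-2)) - 494 = (-25 - 230) - 494 = -255 - 494 = -749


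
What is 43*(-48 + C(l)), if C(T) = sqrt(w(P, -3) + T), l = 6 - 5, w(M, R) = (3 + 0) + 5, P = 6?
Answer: -1935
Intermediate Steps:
w(M, R) = 8 (w(M, R) = 3 + 5 = 8)
l = 1
C(T) = sqrt(8 + T)
43*(-48 + C(l)) = 43*(-48 + sqrt(8 + 1)) = 43*(-48 + sqrt(9)) = 43*(-48 + 3) = 43*(-45) = -1935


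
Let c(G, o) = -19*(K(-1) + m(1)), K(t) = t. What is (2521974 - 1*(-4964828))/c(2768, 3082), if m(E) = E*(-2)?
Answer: 7486802/57 ≈ 1.3135e+5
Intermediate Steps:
m(E) = -2*E
c(G, o) = 57 (c(G, o) = -19*(-1 - 2*1) = -19*(-1 - 2) = -19*(-3) = 57)
(2521974 - 1*(-4964828))/c(2768, 3082) = (2521974 - 1*(-4964828))/57 = (2521974 + 4964828)*(1/57) = 7486802*(1/57) = 7486802/57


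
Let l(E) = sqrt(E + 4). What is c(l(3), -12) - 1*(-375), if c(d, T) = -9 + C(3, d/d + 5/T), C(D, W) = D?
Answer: 369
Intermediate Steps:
l(E) = sqrt(4 + E)
c(d, T) = -6 (c(d, T) = -9 + 3 = -6)
c(l(3), -12) - 1*(-375) = -6 - 1*(-375) = -6 + 375 = 369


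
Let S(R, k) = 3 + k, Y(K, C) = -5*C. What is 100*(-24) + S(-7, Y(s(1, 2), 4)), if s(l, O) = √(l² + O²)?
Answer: -2417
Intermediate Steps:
s(l, O) = √(O² + l²)
100*(-24) + S(-7, Y(s(1, 2), 4)) = 100*(-24) + (3 - 5*4) = -2400 + (3 - 20) = -2400 - 17 = -2417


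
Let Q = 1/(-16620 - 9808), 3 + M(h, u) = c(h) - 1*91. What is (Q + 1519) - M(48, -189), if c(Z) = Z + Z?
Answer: 40091275/26428 ≈ 1517.0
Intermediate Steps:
c(Z) = 2*Z
M(h, u) = -94 + 2*h (M(h, u) = -3 + (2*h - 1*91) = -3 + (2*h - 91) = -3 + (-91 + 2*h) = -94 + 2*h)
Q = -1/26428 (Q = 1/(-26428) = -1/26428 ≈ -3.7839e-5)
(Q + 1519) - M(48, -189) = (-1/26428 + 1519) - (-94 + 2*48) = 40144131/26428 - (-94 + 96) = 40144131/26428 - 1*2 = 40144131/26428 - 2 = 40091275/26428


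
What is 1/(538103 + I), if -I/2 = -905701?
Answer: 1/2349505 ≈ 4.2562e-7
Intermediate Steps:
I = 1811402 (I = -2*(-905701) = 1811402)
1/(538103 + I) = 1/(538103 + 1811402) = 1/2349505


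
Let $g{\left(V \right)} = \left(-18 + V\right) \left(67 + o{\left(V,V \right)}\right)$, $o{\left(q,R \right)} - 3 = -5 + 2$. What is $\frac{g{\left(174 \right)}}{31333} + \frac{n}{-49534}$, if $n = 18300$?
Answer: $- \frac{27832266}{776024411} \approx -0.035865$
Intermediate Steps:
$o{\left(q,R \right)} = 0$ ($o{\left(q,R \right)} = 3 + \left(-5 + 2\right) = 3 - 3 = 0$)
$g{\left(V \right)} = -1206 + 67 V$ ($g{\left(V \right)} = \left(-18 + V\right) \left(67 + 0\right) = \left(-18 + V\right) 67 = -1206 + 67 V$)
$\frac{g{\left(174 \right)}}{31333} + \frac{n}{-49534} = \frac{-1206 + 67 \cdot 174}{31333} + \frac{18300}{-49534} = \left(-1206 + 11658\right) \frac{1}{31333} + 18300 \left(- \frac{1}{49534}\right) = 10452 \cdot \frac{1}{31333} - \frac{9150}{24767} = \frac{10452}{31333} - \frac{9150}{24767} = - \frac{27832266}{776024411}$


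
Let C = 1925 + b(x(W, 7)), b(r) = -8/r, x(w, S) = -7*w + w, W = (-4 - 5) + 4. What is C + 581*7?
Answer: 89876/15 ≈ 5991.7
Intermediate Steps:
W = -5 (W = -9 + 4 = -5)
x(w, S) = -6*w
b(r) = -8/r
C = 28871/15 (C = 1925 - 8/((-6*(-5))) = 1925 - 8/30 = 1925 - 8*1/30 = 1925 - 4/15 = 28871/15 ≈ 1924.7)
C + 581*7 = 28871/15 + 581*7 = 28871/15 + 4067 = 89876/15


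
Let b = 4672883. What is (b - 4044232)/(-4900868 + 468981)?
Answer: -628651/4431887 ≈ -0.14185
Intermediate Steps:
(b - 4044232)/(-4900868 + 468981) = (4672883 - 4044232)/(-4900868 + 468981) = 628651/(-4431887) = 628651*(-1/4431887) = -628651/4431887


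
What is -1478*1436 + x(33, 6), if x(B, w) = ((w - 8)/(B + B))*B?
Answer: -2122409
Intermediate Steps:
x(B, w) = -4 + w/2 (x(B, w) = ((-8 + w)/((2*B)))*B = ((-8 + w)*(1/(2*B)))*B = ((-8 + w)/(2*B))*B = -4 + w/2)
-1478*1436 + x(33, 6) = -1478*1436 + (-4 + (½)*6) = -2122408 + (-4 + 3) = -2122408 - 1 = -2122409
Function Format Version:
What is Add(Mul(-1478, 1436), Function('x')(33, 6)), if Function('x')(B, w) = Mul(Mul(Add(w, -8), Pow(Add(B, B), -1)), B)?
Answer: -2122409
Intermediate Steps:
Function('x')(B, w) = Add(-4, Mul(Rational(1, 2), w)) (Function('x')(B, w) = Mul(Mul(Add(-8, w), Pow(Mul(2, B), -1)), B) = Mul(Mul(Add(-8, w), Mul(Rational(1, 2), Pow(B, -1))), B) = Mul(Mul(Rational(1, 2), Pow(B, -1), Add(-8, w)), B) = Add(-4, Mul(Rational(1, 2), w)))
Add(Mul(-1478, 1436), Function('x')(33, 6)) = Add(Mul(-1478, 1436), Add(-4, Mul(Rational(1, 2), 6))) = Add(-2122408, Add(-4, 3)) = Add(-2122408, -1) = -2122409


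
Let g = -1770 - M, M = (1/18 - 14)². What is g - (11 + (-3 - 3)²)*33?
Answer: -1139005/324 ≈ -3515.4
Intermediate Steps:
M = 63001/324 (M = (1/18 - 14)² = (-251/18)² = 63001/324 ≈ 194.45)
g = -636481/324 (g = -1770 - 1*63001/324 = -1770 - 63001/324 = -636481/324 ≈ -1964.4)
g - (11 + (-3 - 3)²)*33 = -636481/324 - (11 + (-3 - 3)²)*33 = -636481/324 - (11 + (-6)²)*33 = -636481/324 - (11 + 36)*33 = -636481/324 - 47*33 = -636481/324 - 1*1551 = -636481/324 - 1551 = -1139005/324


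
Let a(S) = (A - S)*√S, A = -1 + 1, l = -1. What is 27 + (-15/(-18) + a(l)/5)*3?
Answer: 59/2 + 3*I/5 ≈ 29.5 + 0.6*I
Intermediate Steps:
A = 0
a(S) = -S^(3/2) (a(S) = (0 - S)*√S = (-S)*√S = -S^(3/2))
27 + (-15/(-18) + a(l)/5)*3 = 27 + (-15/(-18) - (-1)^(3/2)/5)*3 = 27 + (-15*(-1/18) - (-1)*I*(⅕))*3 = 27 + (⅚ + I*(⅕))*3 = 27 + (⅚ + I/5)*3 = 27 + (5/2 + 3*I/5) = 59/2 + 3*I/5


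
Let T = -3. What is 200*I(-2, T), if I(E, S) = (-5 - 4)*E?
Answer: 3600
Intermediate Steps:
I(E, S) = -9*E
200*I(-2, T) = 200*(-9*(-2)) = 200*18 = 3600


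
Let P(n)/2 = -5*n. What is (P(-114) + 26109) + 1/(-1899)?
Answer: 51745850/1899 ≈ 27249.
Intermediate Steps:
P(n) = -10*n (P(n) = 2*(-5*n) = -10*n)
(P(-114) + 26109) + 1/(-1899) = (-10*(-114) + 26109) + 1/(-1899) = (1140 + 26109) - 1/1899 = 27249 - 1/1899 = 51745850/1899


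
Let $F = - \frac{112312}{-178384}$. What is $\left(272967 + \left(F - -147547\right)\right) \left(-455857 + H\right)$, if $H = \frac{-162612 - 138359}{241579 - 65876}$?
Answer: $- \frac{34137662191339978921}{178082977} \approx -1.917 \cdot 10^{11}$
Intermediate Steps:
$H = - \frac{27361}{15973}$ ($H = - \frac{300971}{175703} = \left(-300971\right) \frac{1}{175703} = - \frac{27361}{15973} \approx -1.713$)
$F = \frac{14039}{22298}$ ($F = \left(-112312\right) \left(- \frac{1}{178384}\right) = \frac{14039}{22298} \approx 0.62961$)
$\left(272967 + \left(F - -147547\right)\right) \left(-455857 + H\right) = \left(272967 + \left(\frac{14039}{22298} - -147547\right)\right) \left(-455857 - \frac{27361}{15973}\right) = \left(272967 + \left(\frac{14039}{22298} + 147547\right)\right) \left(- \frac{7281431222}{15973}\right) = \left(272967 + \frac{3290017045}{22298}\right) \left(- \frac{7281431222}{15973}\right) = \frac{9376635211}{22298} \left(- \frac{7281431222}{15973}\right) = - \frac{34137662191339978921}{178082977}$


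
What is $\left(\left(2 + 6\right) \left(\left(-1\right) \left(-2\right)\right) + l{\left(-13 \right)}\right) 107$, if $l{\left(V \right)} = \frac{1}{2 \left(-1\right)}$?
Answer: $\frac{3317}{2} \approx 1658.5$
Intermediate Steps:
$l{\left(V \right)} = - \frac{1}{2}$ ($l{\left(V \right)} = \frac{1}{-2} = - \frac{1}{2}$)
$\left(\left(2 + 6\right) \left(\left(-1\right) \left(-2\right)\right) + l{\left(-13 \right)}\right) 107 = \left(\left(2 + 6\right) \left(\left(-1\right) \left(-2\right)\right) - \frac{1}{2}\right) 107 = \left(8 \cdot 2 - \frac{1}{2}\right) 107 = \left(16 - \frac{1}{2}\right) 107 = \frac{31}{2} \cdot 107 = \frac{3317}{2}$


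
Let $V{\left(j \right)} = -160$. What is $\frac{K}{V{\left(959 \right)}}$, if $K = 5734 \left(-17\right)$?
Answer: $\frac{48739}{80} \approx 609.24$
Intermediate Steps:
$K = -97478$
$\frac{K}{V{\left(959 \right)}} = - \frac{97478}{-160} = \left(-97478\right) \left(- \frac{1}{160}\right) = \frac{48739}{80}$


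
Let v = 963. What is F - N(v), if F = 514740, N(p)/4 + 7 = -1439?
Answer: 520524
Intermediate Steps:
N(p) = -5784 (N(p) = -28 + 4*(-1439) = -28 - 5756 = -5784)
F - N(v) = 514740 - 1*(-5784) = 514740 + 5784 = 520524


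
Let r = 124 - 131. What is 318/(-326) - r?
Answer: 982/163 ≈ 6.0245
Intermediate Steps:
r = -7
318/(-326) - r = 318/(-326) - 1*(-7) = 318*(-1/326) + 7 = -159/163 + 7 = 982/163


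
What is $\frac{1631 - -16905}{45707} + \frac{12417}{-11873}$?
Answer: $- \frac{347465891}{542679211} \approx -0.64028$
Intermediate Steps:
$\frac{1631 - -16905}{45707} + \frac{12417}{-11873} = \left(1631 + 16905\right) \frac{1}{45707} + 12417 \left(- \frac{1}{11873}\right) = 18536 \cdot \frac{1}{45707} - \frac{12417}{11873} = \frac{18536}{45707} - \frac{12417}{11873} = - \frac{347465891}{542679211}$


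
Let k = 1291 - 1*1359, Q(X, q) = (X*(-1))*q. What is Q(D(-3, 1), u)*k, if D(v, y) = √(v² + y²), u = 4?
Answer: 272*√10 ≈ 860.14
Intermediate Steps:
Q(X, q) = -X*q (Q(X, q) = (-X)*q = -X*q)
k = -68 (k = 1291 - 1359 = -68)
Q(D(-3, 1), u)*k = -1*√((-3)² + 1²)*4*(-68) = -1*√(9 + 1)*4*(-68) = -1*√10*4*(-68) = -4*√10*(-68) = 272*√10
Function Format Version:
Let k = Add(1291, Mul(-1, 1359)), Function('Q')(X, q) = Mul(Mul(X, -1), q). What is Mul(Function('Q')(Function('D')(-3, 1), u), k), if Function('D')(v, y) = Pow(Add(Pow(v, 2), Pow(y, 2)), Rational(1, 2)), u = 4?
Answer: Mul(272, Pow(10, Rational(1, 2))) ≈ 860.14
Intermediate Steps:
Function('Q')(X, q) = Mul(-1, X, q) (Function('Q')(X, q) = Mul(Mul(-1, X), q) = Mul(-1, X, q))
k = -68 (k = Add(1291, -1359) = -68)
Mul(Function('Q')(Function('D')(-3, 1), u), k) = Mul(Mul(-1, Pow(Add(Pow(-3, 2), Pow(1, 2)), Rational(1, 2)), 4), -68) = Mul(Mul(-1, Pow(Add(9, 1), Rational(1, 2)), 4), -68) = Mul(Mul(-1, Pow(10, Rational(1, 2)), 4), -68) = Mul(Mul(-4, Pow(10, Rational(1, 2))), -68) = Mul(272, Pow(10, Rational(1, 2)))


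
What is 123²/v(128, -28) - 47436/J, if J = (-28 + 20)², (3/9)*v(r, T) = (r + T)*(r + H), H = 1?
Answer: -12741701/17200 ≈ -740.80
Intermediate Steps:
v(r, T) = 3*(1 + r)*(T + r) (v(r, T) = 3*((r + T)*(r + 1)) = 3*((T + r)*(1 + r)) = 3*((1 + r)*(T + r)) = 3*(1 + r)*(T + r))
J = 64 (J = (-8)² = 64)
123²/v(128, -28) - 47436/J = 123²/(3*(-28) + 3*128 + 3*128² + 3*(-28)*128) - 47436/64 = 15129/(-84 + 384 + 3*16384 - 10752) - 47436*1/64 = 15129/(-84 + 384 + 49152 - 10752) - 11859/16 = 15129/38700 - 11859/16 = 15129*(1/38700) - 11859/16 = 1681/4300 - 11859/16 = -12741701/17200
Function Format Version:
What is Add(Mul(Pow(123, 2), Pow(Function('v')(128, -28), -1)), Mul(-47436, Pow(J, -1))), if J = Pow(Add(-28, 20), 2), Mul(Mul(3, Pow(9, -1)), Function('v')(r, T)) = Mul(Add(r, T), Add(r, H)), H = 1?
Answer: Rational(-12741701, 17200) ≈ -740.80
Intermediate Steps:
Function('v')(r, T) = Mul(3, Add(1, r), Add(T, r)) (Function('v')(r, T) = Mul(3, Mul(Add(r, T), Add(r, 1))) = Mul(3, Mul(Add(T, r), Add(1, r))) = Mul(3, Mul(Add(1, r), Add(T, r))) = Mul(3, Add(1, r), Add(T, r)))
J = 64 (J = Pow(-8, 2) = 64)
Add(Mul(Pow(123, 2), Pow(Function('v')(128, -28), -1)), Mul(-47436, Pow(J, -1))) = Add(Mul(Pow(123, 2), Pow(Add(Mul(3, -28), Mul(3, 128), Mul(3, Pow(128, 2)), Mul(3, -28, 128)), -1)), Mul(-47436, Pow(64, -1))) = Add(Mul(15129, Pow(Add(-84, 384, Mul(3, 16384), -10752), -1)), Mul(-47436, Rational(1, 64))) = Add(Mul(15129, Pow(Add(-84, 384, 49152, -10752), -1)), Rational(-11859, 16)) = Add(Mul(15129, Pow(38700, -1)), Rational(-11859, 16)) = Add(Mul(15129, Rational(1, 38700)), Rational(-11859, 16)) = Add(Rational(1681, 4300), Rational(-11859, 16)) = Rational(-12741701, 17200)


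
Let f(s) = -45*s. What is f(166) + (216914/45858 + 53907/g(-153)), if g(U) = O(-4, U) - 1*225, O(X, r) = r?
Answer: -1046646619/137574 ≈ -7607.9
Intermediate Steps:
g(U) = -225 + U (g(U) = U - 1*225 = U - 225 = -225 + U)
f(166) + (216914/45858 + 53907/g(-153)) = -45*166 + (216914/45858 + 53907/(-225 - 153)) = -7470 + (216914*(1/45858) + 53907/(-378)) = -7470 + (108457/22929 + 53907*(-1/378)) = -7470 + (108457/22929 - 2567/18) = -7470 - 18968839/137574 = -1046646619/137574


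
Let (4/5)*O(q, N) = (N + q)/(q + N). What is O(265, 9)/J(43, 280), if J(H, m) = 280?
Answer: 1/224 ≈ 0.0044643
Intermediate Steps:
O(q, N) = 5/4 (O(q, N) = 5*((N + q)/(q + N))/4 = 5*((N + q)/(N + q))/4 = (5/4)*1 = 5/4)
O(265, 9)/J(43, 280) = (5/4)/280 = (5/4)*(1/280) = 1/224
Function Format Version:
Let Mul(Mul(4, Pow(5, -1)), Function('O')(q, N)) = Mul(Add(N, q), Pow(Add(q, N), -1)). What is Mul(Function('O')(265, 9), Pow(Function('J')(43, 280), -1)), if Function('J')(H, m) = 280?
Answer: Rational(1, 224) ≈ 0.0044643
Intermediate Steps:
Function('O')(q, N) = Rational(5, 4) (Function('O')(q, N) = Mul(Rational(5, 4), Mul(Add(N, q), Pow(Add(q, N), -1))) = Mul(Rational(5, 4), Mul(Add(N, q), Pow(Add(N, q), -1))) = Mul(Rational(5, 4), 1) = Rational(5, 4))
Mul(Function('O')(265, 9), Pow(Function('J')(43, 280), -1)) = Mul(Rational(5, 4), Pow(280, -1)) = Mul(Rational(5, 4), Rational(1, 280)) = Rational(1, 224)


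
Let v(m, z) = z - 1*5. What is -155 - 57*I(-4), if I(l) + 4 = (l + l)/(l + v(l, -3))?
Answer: 35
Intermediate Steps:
v(m, z) = -5 + z (v(m, z) = z - 5 = -5 + z)
I(l) = -4 + 2*l/(-8 + l) (I(l) = -4 + (l + l)/(l + (-5 - 3)) = -4 + (2*l)/(l - 8) = -4 + (2*l)/(-8 + l) = -4 + 2*l/(-8 + l))
-155 - 57*I(-4) = -155 - 57*2*(16 - 1*(-4))/(-8 - 4) = -155 - 57*2*(16 + 4)/(-12) = -155 - 57*2*(-1/12)*20 = -155 - 57*(-10)/3 = -155 - 1*(-190) = -155 + 190 = 35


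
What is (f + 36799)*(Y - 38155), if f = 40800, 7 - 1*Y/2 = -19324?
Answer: 39342693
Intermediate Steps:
Y = 38662 (Y = 14 - 2*(-19324) = 14 + 38648 = 38662)
(f + 36799)*(Y - 38155) = (40800 + 36799)*(38662 - 38155) = 77599*507 = 39342693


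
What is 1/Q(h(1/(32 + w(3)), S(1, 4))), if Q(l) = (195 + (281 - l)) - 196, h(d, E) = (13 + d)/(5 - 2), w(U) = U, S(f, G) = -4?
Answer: 35/9648 ≈ 0.0036277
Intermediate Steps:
h(d, E) = 13/3 + d/3 (h(d, E) = (13 + d)/3 = (13 + d)*(⅓) = 13/3 + d/3)
Q(l) = 280 - l (Q(l) = (476 - l) - 196 = 280 - l)
1/Q(h(1/(32 + w(3)), S(1, 4))) = 1/(280 - (13/3 + 1/(3*(32 + 3)))) = 1/(280 - (13/3 + (⅓)/35)) = 1/(280 - (13/3 + (⅓)*(1/35))) = 1/(280 - (13/3 + 1/105)) = 1/(280 - 1*152/35) = 1/(280 - 152/35) = 1/(9648/35) = 35/9648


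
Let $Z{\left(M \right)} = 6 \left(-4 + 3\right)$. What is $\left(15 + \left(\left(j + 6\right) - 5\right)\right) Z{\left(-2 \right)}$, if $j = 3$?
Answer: $-114$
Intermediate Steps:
$Z{\left(M \right)} = -6$ ($Z{\left(M \right)} = 6 \left(-1\right) = -6$)
$\left(15 + \left(\left(j + 6\right) - 5\right)\right) Z{\left(-2 \right)} = \left(15 + \left(\left(3 + 6\right) - 5\right)\right) \left(-6\right) = \left(15 + \left(9 - 5\right)\right) \left(-6\right) = \left(15 + 4\right) \left(-6\right) = 19 \left(-6\right) = -114$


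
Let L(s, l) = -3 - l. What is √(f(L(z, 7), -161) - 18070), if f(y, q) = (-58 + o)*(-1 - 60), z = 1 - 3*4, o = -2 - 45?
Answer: I*√11665 ≈ 108.0*I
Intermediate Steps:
o = -47
z = -11 (z = 1 - 12 = -11)
f(y, q) = 6405 (f(y, q) = (-58 - 47)*(-1 - 60) = -105*(-61) = 6405)
√(f(L(z, 7), -161) - 18070) = √(6405 - 18070) = √(-11665) = I*√11665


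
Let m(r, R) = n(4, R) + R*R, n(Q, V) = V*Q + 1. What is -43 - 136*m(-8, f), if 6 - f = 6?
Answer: -179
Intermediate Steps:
f = 0 (f = 6 - 1*6 = 6 - 6 = 0)
n(Q, V) = 1 + Q*V (n(Q, V) = Q*V + 1 = 1 + Q*V)
m(r, R) = 1 + R**2 + 4*R (m(r, R) = (1 + 4*R) + R*R = (1 + 4*R) + R**2 = 1 + R**2 + 4*R)
-43 - 136*m(-8, f) = -43 - 136*(1 + 0**2 + 4*0) = -43 - 136*(1 + 0 + 0) = -43 - 136*1 = -43 - 136 = -179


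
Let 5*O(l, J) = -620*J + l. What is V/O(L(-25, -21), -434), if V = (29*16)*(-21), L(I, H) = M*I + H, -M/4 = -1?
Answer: -16240/89653 ≈ -0.18114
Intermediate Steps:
M = 4 (M = -4*(-1) = 4)
L(I, H) = H + 4*I (L(I, H) = 4*I + H = H + 4*I)
V = -9744 (V = 464*(-21) = -9744)
O(l, J) = -124*J + l/5 (O(l, J) = (-620*J + l)/5 = (l - 620*J)/5 = -124*J + l/5)
V/O(L(-25, -21), -434) = -9744/(-124*(-434) + (-21 + 4*(-25))/5) = -9744/(53816 + (-21 - 100)/5) = -9744/(53816 + (⅕)*(-121)) = -9744/(53816 - 121/5) = -9744/268959/5 = -9744*5/268959 = -16240/89653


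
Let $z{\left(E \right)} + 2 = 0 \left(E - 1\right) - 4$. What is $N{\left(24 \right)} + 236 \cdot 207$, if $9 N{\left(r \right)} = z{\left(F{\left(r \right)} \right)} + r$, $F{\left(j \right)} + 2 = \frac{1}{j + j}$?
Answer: $48854$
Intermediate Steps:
$F{\left(j \right)} = -2 + \frac{1}{2 j}$ ($F{\left(j \right)} = -2 + \frac{1}{j + j} = -2 + \frac{1}{2 j}$)
$z{\left(E \right)} = -6$ ($z{\left(E \right)} = -2 - \left(4 + 0 \left(E - 1\right)\right) = -2 - \left(4 + 0 \left(-1 + E\right)\right) = -2 + \left(0 - 4\right) = -2 - 4 = -6$)
$N{\left(r \right)} = - \frac{2}{3} + \frac{r}{9}$ ($N{\left(r \right)} = \frac{-6 + r}{9} = - \frac{2}{3} + \frac{r}{9}$)
$N{\left(24 \right)} + 236 \cdot 207 = \left(- \frac{2}{3} + \frac{1}{9} \cdot 24\right) + 236 \cdot 207 = \left(- \frac{2}{3} + \frac{8}{3}\right) + 48852 = 2 + 48852 = 48854$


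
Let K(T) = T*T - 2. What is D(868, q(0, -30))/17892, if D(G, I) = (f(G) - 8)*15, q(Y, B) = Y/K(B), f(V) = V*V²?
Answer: 817465030/1491 ≈ 5.4827e+5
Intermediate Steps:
f(V) = V³
K(T) = -2 + T² (K(T) = T² - 2 = -2 + T²)
q(Y, B) = Y/(-2 + B²)
D(G, I) = -120 + 15*G³ (D(G, I) = (G³ - 8)*15 = (-8 + G³)*15 = -120 + 15*G³)
D(868, q(0, -30))/17892 = (-120 + 15*868³)/17892 = (-120 + 15*653972032)*(1/17892) = (-120 + 9809580480)*(1/17892) = 9809580360*(1/17892) = 817465030/1491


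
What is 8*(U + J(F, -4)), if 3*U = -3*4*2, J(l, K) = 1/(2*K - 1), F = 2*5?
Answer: -584/9 ≈ -64.889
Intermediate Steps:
F = 10
J(l, K) = 1/(-1 + 2*K)
U = -8 (U = (-3*4*2)/3 = (-12*2)/3 = (⅓)*(-24) = -8)
8*(U + J(F, -4)) = 8*(-8 + 1/(-1 + 2*(-4))) = 8*(-8 + 1/(-1 - 8)) = 8*(-8 + 1/(-9)) = 8*(-8 - ⅑) = 8*(-73/9) = -584/9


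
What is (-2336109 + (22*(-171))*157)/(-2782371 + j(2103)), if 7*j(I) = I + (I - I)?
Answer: 6829067/6491498 ≈ 1.0520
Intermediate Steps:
j(I) = I/7 (j(I) = (I + (I - I))/7 = (I + 0)/7 = I/7)
(-2336109 + (22*(-171))*157)/(-2782371 + j(2103)) = (-2336109 + (22*(-171))*157)/(-2782371 + (1/7)*2103) = (-2336109 - 3762*157)/(-2782371 + 2103/7) = (-2336109 - 590634)/(-19474494/7) = -2926743*(-7/19474494) = 6829067/6491498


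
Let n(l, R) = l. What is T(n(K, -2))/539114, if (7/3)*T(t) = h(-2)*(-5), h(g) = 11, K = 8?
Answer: -165/3773798 ≈ -4.3723e-5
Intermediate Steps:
T(t) = -165/7 (T(t) = 3*(11*(-5))/7 = (3/7)*(-55) = -165/7)
T(n(K, -2))/539114 = -165/7/539114 = -165/7*1/539114 = -165/3773798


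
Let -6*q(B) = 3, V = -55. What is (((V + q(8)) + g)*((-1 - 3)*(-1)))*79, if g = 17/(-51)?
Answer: -52930/3 ≈ -17643.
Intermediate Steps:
g = -⅓ (g = 17*(-1/51) = -⅓ ≈ -0.33333)
q(B) = -½ (q(B) = -⅙*3 = -½)
(((V + q(8)) + g)*((-1 - 3)*(-1)))*79 = (((-55 - ½) - ⅓)*((-1 - 3)*(-1)))*79 = ((-111/2 - ⅓)*(-4*(-1)))*79 = -335/6*4*79 = -670/3*79 = -52930/3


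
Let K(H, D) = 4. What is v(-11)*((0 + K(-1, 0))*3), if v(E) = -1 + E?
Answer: -144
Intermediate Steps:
v(-11)*((0 + K(-1, 0))*3) = (-1 - 11)*((0 + 4)*3) = -48*3 = -12*12 = -144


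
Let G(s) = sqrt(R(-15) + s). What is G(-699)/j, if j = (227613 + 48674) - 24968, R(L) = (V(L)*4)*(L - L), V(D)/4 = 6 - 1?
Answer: I*sqrt(699)/251319 ≈ 0.0001052*I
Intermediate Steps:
V(D) = 20 (V(D) = 4*(6 - 1) = 4*5 = 20)
R(L) = 0 (R(L) = (20*4)*(L - L) = 80*0 = 0)
G(s) = sqrt(s) (G(s) = sqrt(0 + s) = sqrt(s))
j = 251319 (j = 276287 - 24968 = 251319)
G(-699)/j = sqrt(-699)/251319 = (I*sqrt(699))*(1/251319) = I*sqrt(699)/251319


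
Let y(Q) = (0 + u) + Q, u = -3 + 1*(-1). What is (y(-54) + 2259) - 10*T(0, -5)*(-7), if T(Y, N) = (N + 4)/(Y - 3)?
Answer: 6673/3 ≈ 2224.3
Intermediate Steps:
u = -4 (u = -3 - 1 = -4)
T(Y, N) = (4 + N)/(-3 + Y)
y(Q) = -4 + Q (y(Q) = (0 - 4) + Q = -4 + Q)
(y(-54) + 2259) - 10*T(0, -5)*(-7) = ((-4 - 54) + 2259) - 10*(4 - 5)/(-3 + 0)*(-7) = (-58 + 2259) - 10*(-1)/(-3)*(-7) = 2201 - (-10)*(-1)/3*(-7) = 2201 - 10*⅓*(-7) = 2201 - 10/3*(-7) = 2201 + 70/3 = 6673/3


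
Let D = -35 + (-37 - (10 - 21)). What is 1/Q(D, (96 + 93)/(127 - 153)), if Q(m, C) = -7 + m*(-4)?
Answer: 1/237 ≈ 0.0042194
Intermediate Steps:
D = -61 (D = -35 + (-37 - 1*(-11)) = -35 + (-37 + 11) = -35 - 26 = -61)
Q(m, C) = -7 - 4*m
1/Q(D, (96 + 93)/(127 - 153)) = 1/(-7 - 4*(-61)) = 1/(-7 + 244) = 1/237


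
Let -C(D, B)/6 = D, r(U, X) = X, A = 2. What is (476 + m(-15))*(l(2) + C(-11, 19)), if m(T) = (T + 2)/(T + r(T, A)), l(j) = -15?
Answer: 24327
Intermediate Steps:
C(D, B) = -6*D
m(T) = 1 (m(T) = (T + 2)/(T + 2) = (2 + T)/(2 + T) = 1)
(476 + m(-15))*(l(2) + C(-11, 19)) = (476 + 1)*(-15 - 6*(-11)) = 477*(-15 + 66) = 477*51 = 24327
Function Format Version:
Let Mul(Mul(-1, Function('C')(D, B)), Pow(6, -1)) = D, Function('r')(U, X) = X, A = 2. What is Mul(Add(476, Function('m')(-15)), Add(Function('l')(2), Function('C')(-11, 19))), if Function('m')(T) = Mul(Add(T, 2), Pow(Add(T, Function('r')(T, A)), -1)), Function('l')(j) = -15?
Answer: 24327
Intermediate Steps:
Function('C')(D, B) = Mul(-6, D)
Function('m')(T) = 1 (Function('m')(T) = Mul(Add(T, 2), Pow(Add(T, 2), -1)) = Mul(Add(2, T), Pow(Add(2, T), -1)) = 1)
Mul(Add(476, Function('m')(-15)), Add(Function('l')(2), Function('C')(-11, 19))) = Mul(Add(476, 1), Add(-15, Mul(-6, -11))) = Mul(477, Add(-15, 66)) = Mul(477, 51) = 24327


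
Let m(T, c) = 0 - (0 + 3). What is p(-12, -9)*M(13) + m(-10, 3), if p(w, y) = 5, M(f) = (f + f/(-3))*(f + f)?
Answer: 3371/3 ≈ 1123.7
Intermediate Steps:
M(f) = 4*f**2/3 (M(f) = (f + f*(-1/3))*(2*f) = (f - f/3)*(2*f) = (2*f/3)*(2*f) = 4*f**2/3)
m(T, c) = -3 (m(T, c) = 0 - 1*3 = 0 - 3 = -3)
p(-12, -9)*M(13) + m(-10, 3) = 5*((4/3)*13**2) - 3 = 5*((4/3)*169) - 3 = 5*(676/3) - 3 = 3380/3 - 3 = 3371/3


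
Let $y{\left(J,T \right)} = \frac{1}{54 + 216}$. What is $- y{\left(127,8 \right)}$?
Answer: $- \frac{1}{270} \approx -0.0037037$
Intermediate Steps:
$y{\left(J,T \right)} = \frac{1}{270}$
$- y{\left(127,8 \right)} = \left(-1\right) \frac{1}{270} = - \frac{1}{270}$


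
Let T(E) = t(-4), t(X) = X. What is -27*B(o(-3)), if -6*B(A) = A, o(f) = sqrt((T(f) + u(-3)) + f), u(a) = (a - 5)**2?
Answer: 9*sqrt(57)/2 ≈ 33.974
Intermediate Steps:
T(E) = -4
u(a) = (-5 + a)**2
o(f) = sqrt(60 + f) (o(f) = sqrt((-4 + (-5 - 3)**2) + f) = sqrt((-4 + (-8)**2) + f) = sqrt((-4 + 64) + f) = sqrt(60 + f))
B(A) = -A/6
-27*B(o(-3)) = -(-9)*sqrt(60 - 3)/2 = -(-9)*sqrt(57)/2 = 9*sqrt(57)/2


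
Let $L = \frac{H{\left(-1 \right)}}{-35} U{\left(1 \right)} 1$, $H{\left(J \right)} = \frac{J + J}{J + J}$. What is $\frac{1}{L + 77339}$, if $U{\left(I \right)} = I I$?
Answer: $\frac{35}{2706864} \approx 1.293 \cdot 10^{-5}$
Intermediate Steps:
$U{\left(I \right)} = I^{2}$
$H{\left(J \right)} = 1$ ($H{\left(J \right)} = \frac{2 J}{2 J} = 2 J \frac{1}{2 J} = 1$)
$L = - \frac{1}{35}$ ($L = 1 \frac{1}{-35} \cdot 1^{2} \cdot 1 = 1 \left(- \frac{1}{35}\right) 1 \cdot 1 = \left(- \frac{1}{35}\right) 1 \cdot 1 = \left(- \frac{1}{35}\right) 1 = - \frac{1}{35} \approx -0.028571$)
$\frac{1}{L + 77339} = \frac{1}{- \frac{1}{35} + 77339} = \frac{1}{\frac{2706864}{35}} = \frac{35}{2706864}$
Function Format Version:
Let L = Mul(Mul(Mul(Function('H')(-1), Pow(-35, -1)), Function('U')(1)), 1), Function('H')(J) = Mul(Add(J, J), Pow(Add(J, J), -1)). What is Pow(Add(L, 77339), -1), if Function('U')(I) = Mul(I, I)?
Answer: Rational(35, 2706864) ≈ 1.2930e-5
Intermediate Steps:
Function('U')(I) = Pow(I, 2)
Function('H')(J) = 1 (Function('H')(J) = Mul(Mul(2, J), Pow(Mul(2, J), -1)) = Mul(Mul(2, J), Mul(Rational(1, 2), Pow(J, -1))) = 1)
L = Rational(-1, 35) (L = Mul(Mul(Mul(1, Pow(-35, -1)), Pow(1, 2)), 1) = Mul(Mul(Mul(1, Rational(-1, 35)), 1), 1) = Mul(Mul(Rational(-1, 35), 1), 1) = Mul(Rational(-1, 35), 1) = Rational(-1, 35) ≈ -0.028571)
Pow(Add(L, 77339), -1) = Pow(Add(Rational(-1, 35), 77339), -1) = Pow(Rational(2706864, 35), -1) = Rational(35, 2706864)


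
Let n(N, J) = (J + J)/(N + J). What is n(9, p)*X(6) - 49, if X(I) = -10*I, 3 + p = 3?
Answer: -49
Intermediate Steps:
p = 0 (p = -3 + 3 = 0)
n(N, J) = 2*J/(J + N) (n(N, J) = (2*J)/(J + N) = 2*J/(J + N))
n(9, p)*X(6) - 49 = (2*0/(0 + 9))*(-10*6) - 49 = (2*0/9)*(-60) - 49 = (2*0*(⅑))*(-60) - 49 = 0*(-60) - 49 = 0 - 49 = -49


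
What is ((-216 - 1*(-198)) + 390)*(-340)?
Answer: -126480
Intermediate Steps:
((-216 - 1*(-198)) + 390)*(-340) = ((-216 + 198) + 390)*(-340) = (-18 + 390)*(-340) = 372*(-340) = -126480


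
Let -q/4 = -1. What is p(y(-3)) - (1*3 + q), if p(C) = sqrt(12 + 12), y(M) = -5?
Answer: -7 + 2*sqrt(6) ≈ -2.1010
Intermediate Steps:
q = 4 (q = -4*(-1) = 4)
p(C) = 2*sqrt(6) (p(C) = sqrt(24) = 2*sqrt(6))
p(y(-3)) - (1*3 + q) = 2*sqrt(6) - (1*3 + 4) = 2*sqrt(6) - (3 + 4) = 2*sqrt(6) - 1*7 = 2*sqrt(6) - 7 = -7 + 2*sqrt(6)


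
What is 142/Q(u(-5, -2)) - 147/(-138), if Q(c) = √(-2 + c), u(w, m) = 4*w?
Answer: 49/46 - 71*I*√22/11 ≈ 1.0652 - 30.275*I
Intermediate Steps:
142/Q(u(-5, -2)) - 147/(-138) = 142/(√(-2 + 4*(-5))) - 147/(-138) = 142/(√(-2 - 20)) - 147*(-1/138) = 142/(√(-22)) + 49/46 = 142/((I*√22)) + 49/46 = 142*(-I*√22/22) + 49/46 = -71*I*√22/11 + 49/46 = 49/46 - 71*I*√22/11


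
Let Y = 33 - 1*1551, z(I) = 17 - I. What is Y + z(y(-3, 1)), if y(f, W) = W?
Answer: -1502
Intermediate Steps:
Y = -1518 (Y = 33 - 1551 = -1518)
Y + z(y(-3, 1)) = -1518 + (17 - 1*1) = -1518 + (17 - 1) = -1518 + 16 = -1502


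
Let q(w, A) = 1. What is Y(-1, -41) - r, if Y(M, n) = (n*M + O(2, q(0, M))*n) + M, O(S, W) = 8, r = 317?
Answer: -605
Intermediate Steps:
Y(M, n) = M + 8*n + M*n (Y(M, n) = (n*M + 8*n) + M = (M*n + 8*n) + M = (8*n + M*n) + M = M + 8*n + M*n)
Y(-1, -41) - r = (-1 + 8*(-41) - 1*(-41)) - 1*317 = (-1 - 328 + 41) - 317 = -288 - 317 = -605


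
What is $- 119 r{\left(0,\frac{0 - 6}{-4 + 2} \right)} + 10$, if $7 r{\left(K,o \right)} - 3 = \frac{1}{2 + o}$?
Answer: $- \frac{222}{5} \approx -44.4$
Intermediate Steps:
$r{\left(K,o \right)} = \frac{3}{7} + \frac{1}{7 \left(2 + o\right)}$
$- 119 r{\left(0,\frac{0 - 6}{-4 + 2} \right)} + 10 = - 119 \frac{7 + 3 \frac{0 - 6}{-4 + 2}}{7 \left(2 + \frac{0 - 6}{-4 + 2}\right)} + 10 = - 119 \frac{7 + 3 \left(- \frac{6}{-2}\right)}{7 \left(2 - \frac{6}{-2}\right)} + 10 = - 119 \frac{7 + 3 \left(\left(-6\right) \left(- \frac{1}{2}\right)\right)}{7 \left(2 - -3\right)} + 10 = - 119 \frac{7 + 3 \cdot 3}{7 \left(2 + 3\right)} + 10 = - 119 \frac{7 + 9}{7 \cdot 5} + 10 = - 119 \cdot \frac{1}{7} \cdot \frac{1}{5} \cdot 16 + 10 = \left(-119\right) \frac{16}{35} + 10 = - \frac{272}{5} + 10 = - \frac{222}{5}$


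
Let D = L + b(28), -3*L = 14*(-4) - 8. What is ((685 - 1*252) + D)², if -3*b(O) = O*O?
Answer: 37249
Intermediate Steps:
b(O) = -O²/3 (b(O) = -O*O/3 = -O²/3)
L = 64/3 (L = -(14*(-4) - 8)/3 = -(-56 - 8)/3 = -⅓*(-64) = 64/3 ≈ 21.333)
D = -240 (D = 64/3 - ⅓*28² = 64/3 - ⅓*784 = 64/3 - 784/3 = -240)
((685 - 1*252) + D)² = ((685 - 1*252) - 240)² = ((685 - 252) - 240)² = (433 - 240)² = 193² = 37249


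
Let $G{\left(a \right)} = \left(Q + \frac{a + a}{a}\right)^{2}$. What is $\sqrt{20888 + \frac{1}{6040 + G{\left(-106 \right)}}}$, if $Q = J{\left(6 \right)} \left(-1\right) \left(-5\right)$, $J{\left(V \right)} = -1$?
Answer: $\frac{3 \sqrt{84922255793}}{6049} \approx 144.53$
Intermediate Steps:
$Q = -5$ ($Q = \left(-1\right) \left(-1\right) \left(-5\right) = 1 \left(-5\right) = -5$)
$G{\left(a \right)} = 9$ ($G{\left(a \right)} = \left(-5 + \frac{a + a}{a}\right)^{2} = \left(-5 + \frac{2 a}{a}\right)^{2} = \left(-5 + 2\right)^{2} = \left(-3\right)^{2} = 9$)
$\sqrt{20888 + \frac{1}{6040 + G{\left(-106 \right)}}} = \sqrt{20888 + \frac{1}{6040 + 9}} = \sqrt{20888 + \frac{1}{6049}} = \sqrt{\frac{126351513}{6049}} = \frac{3 \sqrt{84922255793}}{6049}$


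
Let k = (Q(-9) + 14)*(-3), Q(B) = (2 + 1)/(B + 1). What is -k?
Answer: 327/8 ≈ 40.875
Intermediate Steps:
Q(B) = 3/(1 + B)
k = -327/8 (k = (3/(1 - 9) + 14)*(-3) = (3/(-8) + 14)*(-3) = (3*(-⅛) + 14)*(-3) = (-3/8 + 14)*(-3) = (109/8)*(-3) = -327/8 ≈ -40.875)
-k = -1*(-327/8) = 327/8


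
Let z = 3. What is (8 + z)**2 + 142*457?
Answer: 65015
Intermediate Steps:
(8 + z)**2 + 142*457 = (8 + 3)**2 + 142*457 = 11**2 + 64894 = 121 + 64894 = 65015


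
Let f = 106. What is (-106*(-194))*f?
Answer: 2179784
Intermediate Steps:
(-106*(-194))*f = -106*(-194)*106 = 20564*106 = 2179784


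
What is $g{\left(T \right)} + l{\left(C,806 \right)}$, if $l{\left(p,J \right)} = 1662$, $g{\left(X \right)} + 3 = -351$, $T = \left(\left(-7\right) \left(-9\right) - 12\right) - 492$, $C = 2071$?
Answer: $1308$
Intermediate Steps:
$T = -441$ ($T = \left(63 - 12\right) - 492 = 51 - 492 = -441$)
$g{\left(X \right)} = -354$ ($g{\left(X \right)} = -3 - 351 = -354$)
$g{\left(T \right)} + l{\left(C,806 \right)} = -354 + 1662 = 1308$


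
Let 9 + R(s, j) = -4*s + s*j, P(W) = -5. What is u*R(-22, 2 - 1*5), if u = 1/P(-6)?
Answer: -29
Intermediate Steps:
R(s, j) = -9 - 4*s + j*s (R(s, j) = -9 + (-4*s + s*j) = -9 + (-4*s + j*s) = -9 - 4*s + j*s)
u = -1/5 (u = 1/(-5) = -1/5 ≈ -0.20000)
u*R(-22, 2 - 1*5) = -(-9 - 4*(-22) + (2 - 1*5)*(-22))/5 = -(-9 + 88 + (2 - 5)*(-22))/5 = -(-9 + 88 - 3*(-22))/5 = -(-9 + 88 + 66)/5 = -1/5*145 = -29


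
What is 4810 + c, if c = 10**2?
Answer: 4910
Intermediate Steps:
c = 100
4810 + c = 4810 + 100 = 4910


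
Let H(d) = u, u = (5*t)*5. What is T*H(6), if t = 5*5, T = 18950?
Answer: 11843750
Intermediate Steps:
t = 25
u = 625 (u = (5*25)*5 = 125*5 = 625)
H(d) = 625
T*H(6) = 18950*625 = 11843750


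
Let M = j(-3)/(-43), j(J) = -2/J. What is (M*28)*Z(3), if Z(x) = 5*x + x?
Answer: -336/43 ≈ -7.8139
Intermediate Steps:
Z(x) = 6*x
M = -2/129 (M = -2/(-3)/(-43) = -2*(-1/3)*(-1/43) = (2/3)*(-1/43) = -2/129 ≈ -0.015504)
(M*28)*Z(3) = (-2/129*28)*(6*3) = -56/129*18 = -336/43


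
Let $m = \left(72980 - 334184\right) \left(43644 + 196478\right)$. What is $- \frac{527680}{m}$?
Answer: $\frac{65960}{7840103361} \approx 8.4132 \cdot 10^{-6}$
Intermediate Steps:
$m = -62720826888$ ($m = \left(-261204\right) 240122 = -62720826888$)
$- \frac{527680}{m} = - \frac{527680}{-62720826888} = \left(-527680\right) \left(- \frac{1}{62720826888}\right) = \frac{65960}{7840103361}$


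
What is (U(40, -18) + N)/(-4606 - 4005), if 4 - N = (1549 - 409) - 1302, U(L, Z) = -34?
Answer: -132/8611 ≈ -0.015329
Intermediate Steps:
N = 166 (N = 4 - ((1549 - 409) - 1302) = 4 - (1140 - 1302) = 4 - 1*(-162) = 4 + 162 = 166)
(U(40, -18) + N)/(-4606 - 4005) = (-34 + 166)/(-4606 - 4005) = 132/(-8611) = 132*(-1/8611) = -132/8611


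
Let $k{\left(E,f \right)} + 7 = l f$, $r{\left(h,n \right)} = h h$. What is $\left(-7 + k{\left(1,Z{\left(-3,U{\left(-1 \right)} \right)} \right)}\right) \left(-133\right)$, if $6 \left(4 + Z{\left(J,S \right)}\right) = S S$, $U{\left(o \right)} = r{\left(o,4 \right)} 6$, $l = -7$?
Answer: $3724$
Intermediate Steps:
$r{\left(h,n \right)} = h^{2}$
$U{\left(o \right)} = 6 o^{2}$ ($U{\left(o \right)} = o^{2} \cdot 6 = 6 o^{2}$)
$Z{\left(J,S \right)} = -4 + \frac{S^{2}}{6}$ ($Z{\left(J,S \right)} = -4 + \frac{S S}{6} = -4 + \frac{S^{2}}{6}$)
$k{\left(E,f \right)} = -7 - 7 f$
$\left(-7 + k{\left(1,Z{\left(-3,U{\left(-1 \right)} \right)} \right)}\right) \left(-133\right) = \left(-7 - \left(7 + 7 \left(-4 + \frac{\left(6 \left(-1\right)^{2}\right)^{2}}{6}\right)\right)\right) \left(-133\right) = \left(-7 - \left(7 + 7 \left(-4 + \frac{\left(6 \cdot 1\right)^{2}}{6}\right)\right)\right) \left(-133\right) = \left(-7 - \left(7 + 7 \left(-4 + \frac{6^{2}}{6}\right)\right)\right) \left(-133\right) = \left(-7 - \left(7 + 7 \left(-4 + \frac{1}{6} \cdot 36\right)\right)\right) \left(-133\right) = \left(-7 - \left(7 + 7 \left(-4 + 6\right)\right)\right) \left(-133\right) = \left(-7 - 21\right) \left(-133\right) = \left(-28\right) \left(-133\right) = 3724$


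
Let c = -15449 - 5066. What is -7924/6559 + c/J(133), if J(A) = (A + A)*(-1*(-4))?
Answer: -20427003/996968 ≈ -20.489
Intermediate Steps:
c = -20515
J(A) = 8*A (J(A) = (2*A)*4 = 8*A)
-7924/6559 + c/J(133) = -7924/6559 - 20515/(8*133) = -7924*1/6559 - 20515/1064 = -1132/937 - 20515*1/1064 = -1132/937 - 20515/1064 = -20427003/996968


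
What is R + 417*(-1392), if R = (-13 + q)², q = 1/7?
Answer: -28434636/49 ≈ -5.8030e+5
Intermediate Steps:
q = ⅐ ≈ 0.14286
R = 8100/49 (R = (-13 + ⅐)² = (-90/7)² = 8100/49 ≈ 165.31)
R + 417*(-1392) = 8100/49 + 417*(-1392) = 8100/49 - 580464 = -28434636/49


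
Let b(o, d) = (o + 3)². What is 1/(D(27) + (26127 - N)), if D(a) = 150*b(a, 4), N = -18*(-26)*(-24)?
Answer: 1/172359 ≈ 5.8018e-6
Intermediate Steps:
N = -11232 (N = 468*(-24) = -11232)
b(o, d) = (3 + o)²
D(a) = 150*(3 + a)²
1/(D(27) + (26127 - N)) = 1/(150*(3 + 27)² + (26127 - 1*(-11232))) = 1/(150*30² + (26127 + 11232)) = 1/(150*900 + 37359) = 1/(135000 + 37359) = 1/172359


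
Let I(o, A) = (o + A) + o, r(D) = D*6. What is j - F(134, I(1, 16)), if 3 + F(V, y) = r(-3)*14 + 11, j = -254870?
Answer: -254626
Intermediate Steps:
r(D) = 6*D
I(o, A) = A + 2*o (I(o, A) = (A + o) + o = A + 2*o)
F(V, y) = -244 (F(V, y) = -3 + ((6*(-3))*14 + 11) = -3 + (-18*14 + 11) = -3 + (-252 + 11) = -3 - 241 = -244)
j - F(134, I(1, 16)) = -254870 - 1*(-244) = -254870 + 244 = -254626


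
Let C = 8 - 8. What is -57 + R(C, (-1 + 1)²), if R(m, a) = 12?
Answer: -45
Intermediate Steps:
C = 0
-57 + R(C, (-1 + 1)²) = -57 + 12 = -45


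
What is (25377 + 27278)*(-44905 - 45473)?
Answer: -4758853590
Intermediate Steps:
(25377 + 27278)*(-44905 - 45473) = 52655*(-90378) = -4758853590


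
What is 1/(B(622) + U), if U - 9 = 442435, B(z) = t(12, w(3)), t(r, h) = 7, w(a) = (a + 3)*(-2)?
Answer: 1/442451 ≈ 2.2601e-6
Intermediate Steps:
w(a) = -6 - 2*a (w(a) = (3 + a)*(-2) = -6 - 2*a)
B(z) = 7
U = 442444 (U = 9 + 442435 = 442444)
1/(B(622) + U) = 1/(7 + 442444) = 1/442451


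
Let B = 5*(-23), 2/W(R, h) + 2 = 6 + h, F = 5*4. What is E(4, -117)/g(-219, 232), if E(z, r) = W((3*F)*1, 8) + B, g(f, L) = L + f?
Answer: -53/6 ≈ -8.8333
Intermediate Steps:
F = 20
W(R, h) = 2/(4 + h) (W(R, h) = 2/(-2 + (6 + h)) = 2/(4 + h))
B = -115
E(z, r) = -689/6 (E(z, r) = 2/(4 + 8) - 115 = 2/12 - 115 = 2*(1/12) - 115 = ⅙ - 115 = -689/6)
E(4, -117)/g(-219, 232) = -689/(6*(232 - 219)) = -689/6/13 = -689/6*1/13 = -53/6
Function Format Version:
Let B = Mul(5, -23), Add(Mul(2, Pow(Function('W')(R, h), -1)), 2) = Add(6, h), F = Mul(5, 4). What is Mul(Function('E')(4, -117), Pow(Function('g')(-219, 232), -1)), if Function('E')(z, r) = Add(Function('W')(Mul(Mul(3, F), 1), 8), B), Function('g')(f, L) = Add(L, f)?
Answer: Rational(-53, 6) ≈ -8.8333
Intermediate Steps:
F = 20
Function('W')(R, h) = Mul(2, Pow(Add(4, h), -1)) (Function('W')(R, h) = Mul(2, Pow(Add(-2, Add(6, h)), -1)) = Mul(2, Pow(Add(4, h), -1)))
B = -115
Function('E')(z, r) = Rational(-689, 6) (Function('E')(z, r) = Add(Mul(2, Pow(Add(4, 8), -1)), -115) = Add(Mul(2, Pow(12, -1)), -115) = Add(Mul(2, Rational(1, 12)), -115) = Add(Rational(1, 6), -115) = Rational(-689, 6))
Mul(Function('E')(4, -117), Pow(Function('g')(-219, 232), -1)) = Mul(Rational(-689, 6), Pow(Add(232, -219), -1)) = Mul(Rational(-689, 6), Pow(13, -1)) = Mul(Rational(-689, 6), Rational(1, 13)) = Rational(-53, 6)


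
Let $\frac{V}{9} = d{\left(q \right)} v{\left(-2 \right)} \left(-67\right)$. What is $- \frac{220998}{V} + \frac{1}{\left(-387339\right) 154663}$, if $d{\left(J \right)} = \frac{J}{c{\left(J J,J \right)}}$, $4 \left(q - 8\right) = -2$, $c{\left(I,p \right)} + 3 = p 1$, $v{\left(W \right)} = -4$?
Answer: $- \frac{2206554964046251}{40137697877190} \approx -54.975$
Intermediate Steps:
$c{\left(I,p \right)} = -3 + p$ ($c{\left(I,p \right)} = -3 + p 1 = -3 + p$)
$q = \frac{15}{2}$ ($q = 8 + \frac{1}{4} \left(-2\right) = 8 - \frac{1}{2} = \frac{15}{2} \approx 7.5$)
$d{\left(J \right)} = \frac{J}{-3 + J}$
$V = 4020$ ($V = 9 \frac{15}{2 \left(-3 + \frac{15}{2}\right)} \left(-4\right) \left(-67\right) = 9 \frac{15}{2 \cdot \frac{9}{2}} \left(-4\right) \left(-67\right) = 9 \cdot \frac{15}{2} \cdot \frac{2}{9} \left(-4\right) \left(-67\right) = 9 \cdot \frac{5}{3} \left(-4\right) \left(-67\right) = 9 \left(\left(- \frac{20}{3}\right) \left(-67\right)\right) = 9 \cdot \frac{1340}{3} = 4020$)
$- \frac{220998}{V} + \frac{1}{\left(-387339\right) 154663} = - \frac{220998}{4020} + \frac{1}{\left(-387339\right) 154663} = \left(-220998\right) \frac{1}{4020} - \frac{1}{59907011757} = - \frac{36833}{670} - \frac{1}{59907011757} = - \frac{2206554964046251}{40137697877190}$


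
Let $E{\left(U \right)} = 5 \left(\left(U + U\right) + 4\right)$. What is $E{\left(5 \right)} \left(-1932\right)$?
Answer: $-135240$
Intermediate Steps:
$E{\left(U \right)} = 20 + 10 U$ ($E{\left(U \right)} = 5 \left(2 U + 4\right) = 5 \left(4 + 2 U\right) = 20 + 10 U$)
$E{\left(5 \right)} \left(-1932\right) = \left(20 + 10 \cdot 5\right) \left(-1932\right) = \left(20 + 50\right) \left(-1932\right) = 70 \left(-1932\right) = -135240$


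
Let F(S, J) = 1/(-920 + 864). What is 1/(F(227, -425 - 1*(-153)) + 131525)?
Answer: 56/7365399 ≈ 7.6031e-6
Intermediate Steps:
F(S, J) = -1/56 (F(S, J) = 1/(-56) = -1/56)
1/(F(227, -425 - 1*(-153)) + 131525) = 1/(-1/56 + 131525) = 1/(7365399/56) = 56/7365399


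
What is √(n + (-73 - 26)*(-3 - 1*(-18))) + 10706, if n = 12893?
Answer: 10706 + 4*√713 ≈ 10813.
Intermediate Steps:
√(n + (-73 - 26)*(-3 - 1*(-18))) + 10706 = √(12893 + (-73 - 26)*(-3 - 1*(-18))) + 10706 = √(12893 - 99*(-3 + 18)) + 10706 = √(12893 - 99*15) + 10706 = √(12893 - 1485) + 10706 = √11408 + 10706 = 4*√713 + 10706 = 10706 + 4*√713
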